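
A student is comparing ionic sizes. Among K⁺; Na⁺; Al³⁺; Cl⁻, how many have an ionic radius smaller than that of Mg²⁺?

1

Electron counts and nuclear charges: Al³⁺: 10 e⁻, Z=13, Mg²⁺: 10 e⁻, Z=12, Na⁺: 10 e⁻, Z=11, K⁺: 18 e⁻, Z=19, Cl⁻: 18 e⁻, Z=17. Al³⁺ < Mg²⁺ (both 10 e⁻, Z=13>12); Mg²⁺ < Na⁺ (isoelectronic, higher Z=12 is smaller); Na⁺ < K⁺ (same group, period 3 vs 4); K⁺ < Cl⁻ (isoelectronic, higher Z=19 is smaller).
Overall: Al³⁺ < Mg²⁺ < Na⁺ < K⁺ < Cl⁻. Mg²⁺ has 1 below it and 3 above. Count: 1.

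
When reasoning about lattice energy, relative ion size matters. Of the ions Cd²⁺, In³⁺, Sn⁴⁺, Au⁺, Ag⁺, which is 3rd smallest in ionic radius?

Tabulating Z and e⁻: Sn⁴⁺: 46 e⁻, Z=50, In³⁺: 46 e⁻, Z=49, Cd²⁺: 46 e⁻, Z=48, Ag⁺: 46 e⁻, Z=47, Au⁺: 78 e⁻, Z=79. Sn⁴⁺ < In³⁺ (both 46 e⁻, Z=50>49); In³⁺ < Cd²⁺ (isoelectronic, higher Z=49 is smaller); Cd²⁺ < Ag⁺ (isoelectronic, higher Z=48 is smaller); Ag⁺ < Au⁺ (same group, 1 shell fewer).
Full ascending order: Sn⁴⁺ < In³⁺ < Cd²⁺ < Ag⁺ < Au⁺. Counting from the smallest, position 3 is Cd²⁺.

Cd²⁺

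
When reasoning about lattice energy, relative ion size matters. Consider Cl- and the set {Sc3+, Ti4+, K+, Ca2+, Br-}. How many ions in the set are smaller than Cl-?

4

Work out protons and electrons: Ti4+ has 18 e⁻ (Z=22), Sc3+ has 18 e⁻ (Z=21), Ca2+ has 18 e⁻ (Z=20), K+ has 18 e⁻ (Z=19), Cl- has 18 e⁻ (Z=17), Br- has 36 e⁻ (Z=35). Ti4+ < Sc3+ (isoelectronic, higher Z=22 is smaller); Sc3+ < Ca2+ (both 18 e⁻, Z=21>20); Ca2+ < K+ (isoelectronic, higher Z=20 is smaller); K+ < Cl- (isoelectronic, higher Z=19 is smaller); Cl- < Br- (same group, 1 shell fewer).
Placing each against Cl-: smaller — Ti4+, Sc3+, Ca2+, K+; larger — Br-. That's 4.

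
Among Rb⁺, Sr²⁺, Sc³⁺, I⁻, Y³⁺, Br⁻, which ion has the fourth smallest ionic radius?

Electron counts and nuclear charges: Sc³⁺ (Z=21, 18 e⁻), Y³⁺ (Z=39, 36 e⁻), Sr²⁺ (Z=38, 36 e⁻), Rb⁺ (Z=37, 36 e⁻), Br⁻ (Z=35, 36 e⁻), I⁻ (Z=53, 54 e⁻). Sc³⁺ < Y³⁺ (same group, period 4 vs 5); Y³⁺ < Sr²⁺ (both 36 e⁻, Z=39>38); Sr²⁺ < Rb⁺ (isoelectronic, higher Z=38 is smaller); Rb⁺ < Br⁻ (isoelectronic, higher Z=37 is smaller); Br⁻ < I⁻ (same group, period 4 vs 5).
Ordering: Sc³⁺ < Y³⁺ < Sr²⁺ < Rb⁺ < Br⁻ < I⁻. The fourth smallest is Rb⁺.

Rb⁺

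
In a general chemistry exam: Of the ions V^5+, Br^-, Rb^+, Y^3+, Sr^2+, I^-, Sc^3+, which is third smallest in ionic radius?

Y^3+

Tabulating Z and e⁻: V^5+ has 18 e⁻ (Z=23), Sc^3+ has 18 e⁻ (Z=21), Y^3+ has 36 e⁻ (Z=39), Sr^2+ has 36 e⁻ (Z=38), Rb^+ has 36 e⁻ (Z=37), Br^- has 36 e⁻ (Z=35), I^- has 54 e⁻ (Z=53). V^5+ < Sc^3+ (both 18 e⁻, Z=23>21); Sc^3+ < Y^3+ (same group, 1 shell fewer); Y^3+ < Sr^2+ (isoelectronic, higher Z=39 is smaller); Sr^2+ < Rb^+ (isoelectronic, higher Z=38 is smaller); Rb^+ < Br^- (isoelectronic, higher Z=37 is smaller); Br^- < I^- (same group, 1 shell fewer).
So the order is V^5+ < Sc^3+ < Y^3+ < Sr^2+ < Rb^+ < Br^- < I^-; the 3rd-smallest ion is Y^3+.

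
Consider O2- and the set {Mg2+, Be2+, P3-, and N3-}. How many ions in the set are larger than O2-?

Tabulating Z and e⁻: Be2+ has 2 e⁻ (Z=4), Mg2+ has 10 e⁻ (Z=12), O2- has 10 e⁻ (Z=8), N3- has 10 e⁻ (Z=7), P3- has 18 e⁻ (Z=15). Be2+ < Mg2+ (same group, 1 shell fewer); Mg2+ < O2- (isoelectronic, higher Z=12 is smaller); O2- < N3- (both 10 e⁻, Z=8>7); N3- < P3- (same group, 1 shell fewer).
Relative to O2-, the ions that are larger are N3-, P3-. So 2 are larger.

2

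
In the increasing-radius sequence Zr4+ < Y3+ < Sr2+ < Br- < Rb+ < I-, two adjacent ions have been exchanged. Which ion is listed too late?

Scanning neighbour by neighbour, only Br-/Rb+ violates a trend: Rb+ and Br- share 36 electrons; the higher nuclear charge on Rb (Z=37) contracts it more, so Rb+ < Br-. That makes Rb+ the one sitting a position late relative to where it belongs.

Rb+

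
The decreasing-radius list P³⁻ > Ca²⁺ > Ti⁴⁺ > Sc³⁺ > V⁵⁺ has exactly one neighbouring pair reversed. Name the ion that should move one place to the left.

Sc³⁺

Compare adjacent ions: Ti⁴⁺ and Sc³⁺ share 18 electrons; the higher nuclear charge on Ti (Z=22) contracts it more, so Ti⁴⁺ < Sc³⁺ — yet in this decreasing list Ti⁴⁺ sits before Sc³⁺. Nothing else is reversed, so Sc³⁺ should move one place to the left.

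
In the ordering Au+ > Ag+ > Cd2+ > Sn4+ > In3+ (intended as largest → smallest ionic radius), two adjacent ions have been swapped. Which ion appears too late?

In3+

Scanning neighbour by neighbour, only Sn4+/In3+ violates a trend: Sn4+ and In3+ share 46 electrons; the higher nuclear charge on Sn (Z=50) contracts it more, so Sn4+ < In3+. That makes In3+ the one sitting a position late relative to where it belongs.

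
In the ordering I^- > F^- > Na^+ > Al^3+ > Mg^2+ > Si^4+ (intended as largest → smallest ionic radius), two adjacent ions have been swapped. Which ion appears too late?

Compare adjacent ions: both have 10 electrons but Z(Al)=13 > Z(Mg)=12, so Al^3+ should be the smaller of the two — yet in this decreasing list Al^3+ sits before Mg^2+. Nothing else is reversed, so Mg^2+ should move one place to the left.

Mg^2+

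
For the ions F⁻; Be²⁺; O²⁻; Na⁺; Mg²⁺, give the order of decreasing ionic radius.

O²⁻ > F⁻ > Na⁺ > Mg²⁺ > Be²⁺

Work out protons and electrons: Be²⁺ has 2 e⁻ (Z=4), Mg²⁺ has 10 e⁻ (Z=12), Na⁺ has 10 e⁻ (Z=11), F⁻ has 10 e⁻ (Z=9), O²⁻ has 10 e⁻ (Z=8). Be²⁺ < Mg²⁺ (same group, period 2 vs 3); Mg²⁺ < Na⁺ (both 10 e⁻, Z=12>11); Na⁺ < F⁻ (isoelectronic, higher Z=11 is smaller); F⁻ < O²⁻ (both 10 e⁻, Z=9>8).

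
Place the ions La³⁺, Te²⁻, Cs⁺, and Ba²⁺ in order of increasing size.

La³⁺ < Ba²⁺ < Cs⁺ < Te²⁻

All of these have 54 electrons (isoelectronic). With the same electron cloud, the ion with the most protons pulls it in tightest. Nuclear charges: La³⁺ (Z=57), Ba²⁺ (Z=56), Cs⁺ (Z=55), Te²⁻ (Z=52). Highest Z is smallest.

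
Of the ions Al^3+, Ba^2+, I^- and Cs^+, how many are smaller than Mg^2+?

Tabulating Z and e⁻: Al^3+ has 10 e⁻ (Z=13), Mg^2+ has 10 e⁻ (Z=12), Ba^2+ has 54 e⁻ (Z=56), Cs^+ has 54 e⁻ (Z=55), I^- has 54 e⁻ (Z=53). Al^3+ < Mg^2+ (isoelectronic, higher Z=13 is smaller); Mg^2+ < Ba^2+ (same group, period 3 vs 6); Ba^2+ < Cs^+ (both 54 e⁻, Z=56>55); Cs^+ < I^- (both 54 e⁻, Z=55>53).
Placing each against Mg^2+: smaller — Al^3+; larger — Ba^2+, Cs^+, I^-. That's 1.

1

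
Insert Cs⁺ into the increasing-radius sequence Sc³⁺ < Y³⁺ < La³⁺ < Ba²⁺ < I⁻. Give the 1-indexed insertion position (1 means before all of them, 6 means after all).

First list Z and electron count for each: Sc³⁺ (Z=21, 18 e⁻), Y³⁺ (Z=39, 36 e⁻), La³⁺ (Z=57, 54 e⁻), Ba²⁺ (Z=56, 54 e⁻), Cs⁺ (Z=55, 54 e⁻), I⁻ (Z=53, 54 e⁻). Sc³⁺ < Y³⁺ (same group, 1 shell fewer); Y³⁺ < La³⁺ (same group, period 5 vs 6); La³⁺ < Ba²⁺ (both 54 e⁻, Z=57>56); Ba²⁺ < Cs⁺ (both 54 e⁻, Z=56>55); Cs⁺ < I⁻ (both 54 e⁻, Z=55>53).
The complete sequence is Sc³⁺ < Y³⁺ < La³⁺ < Ba²⁺ < Cs⁺ < I⁻. Cs⁺ sits at position 5.

5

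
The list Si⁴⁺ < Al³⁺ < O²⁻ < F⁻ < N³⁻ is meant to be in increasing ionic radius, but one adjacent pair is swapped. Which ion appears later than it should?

F⁻

Compare adjacent ions: they are isoelectronic (10 e⁻) and F has more protons than O (9 vs 8), making F⁻ smaller — yet in this increasing list O²⁻ sits before F⁻. Nothing else is reversed, so F⁻ should move one place to the left.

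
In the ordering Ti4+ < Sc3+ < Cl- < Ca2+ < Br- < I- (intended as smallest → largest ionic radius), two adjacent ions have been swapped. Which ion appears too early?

Cl-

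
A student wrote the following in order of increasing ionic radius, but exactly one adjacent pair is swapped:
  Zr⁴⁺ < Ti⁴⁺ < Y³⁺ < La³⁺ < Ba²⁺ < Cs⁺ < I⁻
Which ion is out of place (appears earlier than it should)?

Zr⁴⁺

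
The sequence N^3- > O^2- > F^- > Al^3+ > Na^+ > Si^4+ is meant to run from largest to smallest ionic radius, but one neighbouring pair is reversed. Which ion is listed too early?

Al^3+

Compare adjacent ions: they are isoelectronic (10 e⁻) and Al has more protons than Na (13 vs 11), making Al^3+ smaller — yet in this decreasing list Al^3+ sits before Na^+. Nothing else is reversed, so Al^3+ should move one place to the right.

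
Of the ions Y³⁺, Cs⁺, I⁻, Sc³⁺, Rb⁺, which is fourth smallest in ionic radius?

Electron counts and nuclear charges: Sc³⁺ has 18 e⁻ (Z=21), Y³⁺ has 36 e⁻ (Z=39), Rb⁺ has 36 e⁻ (Z=37), Cs⁺ has 54 e⁻ (Z=55), I⁻ has 54 e⁻ (Z=53). Sc³⁺ < Y³⁺ (same group, period 4 vs 5); Y³⁺ < Rb⁺ (isoelectronic, higher Z=39 is smaller); Rb⁺ < Cs⁺ (same group, 1 shell fewer); Cs⁺ < I⁻ (isoelectronic, higher Z=55 is smaller).
So the order is Sc³⁺ < Y³⁺ < Rb⁺ < Cs⁺ < I⁻; the 4th-smallest ion is Cs⁺.

Cs⁺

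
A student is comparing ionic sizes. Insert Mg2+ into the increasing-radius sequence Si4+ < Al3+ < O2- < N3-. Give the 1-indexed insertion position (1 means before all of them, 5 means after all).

3

Isoelectronic series (10 e⁻ each). Size is set by nuclear charge: more protons means a smaller ion. Si4+ (Z=14), Al3+ (Z=13), Mg2+ (Z=12), O2- (Z=8), N3- (Z=7).
With Mg2+ included the full order is Si4+ < Al3+ < Mg2+ < O2- < N3-, so it takes position 3.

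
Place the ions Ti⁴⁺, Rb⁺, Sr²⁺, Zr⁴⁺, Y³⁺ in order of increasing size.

Tabulating Z and e⁻: Ti⁴⁺ has 18 e⁻ (Z=22), Zr⁴⁺ has 36 e⁻ (Z=40), Y³⁺ has 36 e⁻ (Z=39), Sr²⁺ has 36 e⁻ (Z=38), Rb⁺ has 36 e⁻ (Z=37). Ti⁴⁺ < Zr⁴⁺ (same group, period 4 vs 5); Zr⁴⁺ < Y³⁺ (both 36 e⁻, Z=40>39); Y³⁺ < Sr²⁺ (isoelectronic, higher Z=39 is smaller); Sr²⁺ < Rb⁺ (both 36 e⁻, Z=38>37).

Ti⁴⁺ < Zr⁴⁺ < Y³⁺ < Sr²⁺ < Rb⁺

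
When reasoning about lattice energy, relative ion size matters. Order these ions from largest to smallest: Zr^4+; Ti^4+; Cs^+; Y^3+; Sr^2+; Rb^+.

Cs^+ > Rb^+ > Sr^2+ > Y^3+ > Zr^4+ > Ti^4+

Tabulating Z and e⁻: Ti^4+: 18 e⁻, Z=22, Zr^4+: 36 e⁻, Z=40, Y^3+: 36 e⁻, Z=39, Sr^2+: 36 e⁻, Z=38, Rb^+: 36 e⁻, Z=37, Cs^+: 54 e⁻, Z=55. Ti^4+ < Zr^4+ (same group, period 4 vs 5); Zr^4+ < Y^3+ (both 36 e⁻, Z=40>39); Y^3+ < Sr^2+ (both 36 e⁻, Z=39>38); Sr^2+ < Rb^+ (isoelectronic, higher Z=38 is smaller); Rb^+ < Cs^+ (same group, period 5 vs 6).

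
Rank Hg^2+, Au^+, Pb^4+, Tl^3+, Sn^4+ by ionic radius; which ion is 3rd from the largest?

Tl^3+

First list Z and electron count for each: Sn^4+ has 46 e⁻ (Z=50), Pb^4+ has 78 e⁻ (Z=82), Tl^3+ has 78 e⁻ (Z=81), Hg^2+ has 78 e⁻ (Z=80), Au^+ has 78 e⁻ (Z=79). Sn^4+ < Pb^4+ (same group, 1 shell fewer); Pb^4+ < Tl^3+ (isoelectronic, higher Z=82 is smaller); Tl^3+ < Hg^2+ (both 78 e⁻, Z=81>80); Hg^2+ < Au^+ (isoelectronic, higher Z=80 is smaller).
That gives Sn^4+ < Pb^4+ < Tl^3+ < Hg^2+ < Au^+. From the largest end, number 3 is Tl^3+.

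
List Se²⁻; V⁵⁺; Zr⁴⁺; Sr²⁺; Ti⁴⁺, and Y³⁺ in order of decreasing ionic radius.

Tabulating Z and e⁻: V⁵⁺ has 18 e⁻ (Z=23), Ti⁴⁺ has 18 e⁻ (Z=22), Zr⁴⁺ has 36 e⁻ (Z=40), Y³⁺ has 36 e⁻ (Z=39), Sr²⁺ has 36 e⁻ (Z=38), Se²⁻ has 36 e⁻ (Z=34). V⁵⁺ < Ti⁴⁺ (isoelectronic, higher Z=23 is smaller); Ti⁴⁺ < Zr⁴⁺ (same group, period 4 vs 5); Zr⁴⁺ < Y³⁺ (both 36 e⁻, Z=40>39); Y³⁺ < Sr²⁺ (isoelectronic, higher Z=39 is smaller); Sr²⁺ < Se²⁻ (isoelectronic, higher Z=38 is smaller).

Se²⁻ > Sr²⁺ > Y³⁺ > Zr⁴⁺ > Ti⁴⁺ > V⁵⁺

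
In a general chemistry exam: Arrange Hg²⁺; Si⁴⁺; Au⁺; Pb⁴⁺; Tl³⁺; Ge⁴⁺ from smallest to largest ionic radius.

Work out protons and electrons: Si⁴⁺ has 10 e⁻ (Z=14), Ge⁴⁺ has 28 e⁻ (Z=32), Pb⁴⁺ has 78 e⁻ (Z=82), Tl³⁺ has 78 e⁻ (Z=81), Hg²⁺ has 78 e⁻ (Z=80), Au⁺ has 78 e⁻ (Z=79). Si⁴⁺ < Ge⁴⁺ (same group, 1 shell fewer); Ge⁴⁺ < Pb⁴⁺ (same group, 2 shells fewer); Pb⁴⁺ < Tl³⁺ (both 78 e⁻, Z=82>81); Tl³⁺ < Hg²⁺ (both 78 e⁻, Z=81>80); Hg²⁺ < Au⁺ (both 78 e⁻, Z=80>79).

Si⁴⁺ < Ge⁴⁺ < Pb⁴⁺ < Tl³⁺ < Hg²⁺ < Au⁺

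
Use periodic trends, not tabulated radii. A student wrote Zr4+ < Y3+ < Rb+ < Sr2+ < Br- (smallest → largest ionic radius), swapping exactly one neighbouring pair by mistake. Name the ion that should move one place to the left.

Scanning neighbour by neighbour, only Rb+/Sr2+ violates a trend: both have 36 electrons but Z(Sr)=38 > Z(Rb)=37, so Sr2+ should be the smaller of the two. That makes Sr2+ the one sitting a position late relative to where it belongs.

Sr2+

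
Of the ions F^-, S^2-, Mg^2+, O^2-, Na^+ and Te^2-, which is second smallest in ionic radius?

Tabulating Z and e⁻: Mg^2+: 10 e⁻, Z=12, Na^+: 10 e⁻, Z=11, F^-: 10 e⁻, Z=9, O^2-: 10 e⁻, Z=8, S^2-: 18 e⁻, Z=16, Te^2-: 54 e⁻, Z=52. Mg^2+ < Na^+ (both 10 e⁻, Z=12>11); Na^+ < F^- (isoelectronic, higher Z=11 is smaller); F^- < O^2- (both 10 e⁻, Z=9>8); O^2- < S^2- (same group, 1 shell fewer); S^2- < Te^2- (same group, 2 shells fewer).
Full ascending order: Mg^2+ < Na^+ < F^- < O^2- < S^2- < Te^2-. Counting from the smallest, position 2 is Na^+.

Na^+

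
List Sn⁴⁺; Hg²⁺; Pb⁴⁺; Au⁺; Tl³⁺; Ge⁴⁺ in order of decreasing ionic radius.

Au⁺ > Hg²⁺ > Tl³⁺ > Pb⁴⁺ > Sn⁴⁺ > Ge⁴⁺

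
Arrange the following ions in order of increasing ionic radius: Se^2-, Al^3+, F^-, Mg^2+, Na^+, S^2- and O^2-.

Al^3+ < Mg^2+ < Na^+ < F^- < O^2- < S^2- < Se^2-

Electron counts and nuclear charges: Al^3+ has 10 e⁻ (Z=13), Mg^2+ has 10 e⁻ (Z=12), Na^+ has 10 e⁻ (Z=11), F^- has 10 e⁻ (Z=9), O^2- has 10 e⁻ (Z=8), S^2- has 18 e⁻ (Z=16), Se^2- has 36 e⁻ (Z=34). Al^3+ < Mg^2+ (both 10 e⁻, Z=13>12); Mg^2+ < Na^+ (both 10 e⁻, Z=12>11); Na^+ < F^- (isoelectronic, higher Z=11 is smaller); F^- < O^2- (both 10 e⁻, Z=9>8); O^2- < S^2- (same group, 1 shell fewer); S^2- < Se^2- (same group, period 3 vs 4).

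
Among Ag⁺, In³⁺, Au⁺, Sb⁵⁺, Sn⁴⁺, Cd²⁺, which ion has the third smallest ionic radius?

In³⁺

Sb⁵⁺ (Z=51, 46 e⁻), Sn⁴⁺ (Z=50, 46 e⁻), In³⁺ (Z=49, 46 e⁻), Cd²⁺ (Z=48, 46 e⁻), Ag⁺ (Z=47, 46 e⁻), Au⁺ (Z=79, 78 e⁻). Sb⁵⁺ < Sn⁴⁺ (both 46 e⁻, Z=51>50); Sn⁴⁺ < In³⁺ (isoelectronic, higher Z=50 is smaller); In³⁺ < Cd²⁺ (both 46 e⁻, Z=49>48); Cd²⁺ < Ag⁺ (isoelectronic, higher Z=48 is smaller); Ag⁺ < Au⁺ (same group, period 5 vs 6).
Full ascending order: Sb⁵⁺ < Sn⁴⁺ < In³⁺ < Cd²⁺ < Ag⁺ < Au⁺. Counting from the smallest, position 3 is In³⁺.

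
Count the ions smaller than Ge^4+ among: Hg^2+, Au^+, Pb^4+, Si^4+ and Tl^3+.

Si^4+ has 10 e⁻ (Z=14), Ge^4+ has 28 e⁻ (Z=32), Pb^4+ has 78 e⁻ (Z=82), Tl^3+ has 78 e⁻ (Z=81), Hg^2+ has 78 e⁻ (Z=80), Au^+ has 78 e⁻ (Z=79). Si^4+ < Ge^4+ (same group, 1 shell fewer); Ge^4+ < Pb^4+ (same group, 2 shells fewer); Pb^4+ < Tl^3+ (both 78 e⁻, Z=82>81); Tl^3+ < Hg^2+ (both 78 e⁻, Z=81>80); Hg^2+ < Au^+ (both 78 e⁻, Z=80>79).
Relative to Ge^4+, the ions that are smaller are Si^4+. That's 1.

1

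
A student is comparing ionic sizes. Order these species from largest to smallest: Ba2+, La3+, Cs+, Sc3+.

Cs+ > Ba2+ > La3+ > Sc3+

Tabulating Z and e⁻: Sc3+: 18 e⁻, Z=21, La3+: 54 e⁻, Z=57, Ba2+: 54 e⁻, Z=56, Cs+: 54 e⁻, Z=55. Sc3+ < La3+ (same group, period 4 vs 6); La3+ < Ba2+ (both 54 e⁻, Z=57>56); Ba2+ < Cs+ (isoelectronic, higher Z=56 is smaller).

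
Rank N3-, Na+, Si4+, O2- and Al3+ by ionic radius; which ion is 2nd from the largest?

O2-

Isoelectronic series (10 e⁻ each). Size is set by nuclear charge: more protons means a smaller ion. Si4+ (Z=14), Al3+ (Z=13), Na+ (Z=11), O2- (Z=8), N3- (Z=7).
So the order is Si4+ < Al3+ < Na+ < O2- < N3-; the 2nd-largest ion is O2-.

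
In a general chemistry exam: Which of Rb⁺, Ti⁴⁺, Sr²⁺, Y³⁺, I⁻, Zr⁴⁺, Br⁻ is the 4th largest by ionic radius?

Tabulating Z and e⁻: Ti⁴⁺: 18 e⁻, Z=22, Zr⁴⁺: 36 e⁻, Z=40, Y³⁺: 36 e⁻, Z=39, Sr²⁺: 36 e⁻, Z=38, Rb⁺: 36 e⁻, Z=37, Br⁻: 36 e⁻, Z=35, I⁻: 54 e⁻, Z=53. Ti⁴⁺ < Zr⁴⁺ (same group, period 4 vs 5); Zr⁴⁺ < Y³⁺ (isoelectronic, higher Z=40 is smaller); Y³⁺ < Sr²⁺ (both 36 e⁻, Z=39>38); Sr²⁺ < Rb⁺ (isoelectronic, higher Z=38 is smaller); Rb⁺ < Br⁻ (both 36 e⁻, Z=37>35); Br⁻ < I⁻ (same group, period 4 vs 5).
That gives Ti⁴⁺ < Zr⁴⁺ < Y³⁺ < Sr²⁺ < Rb⁺ < Br⁻ < I⁻. From the largest end, number 4 is Sr²⁺.

Sr²⁺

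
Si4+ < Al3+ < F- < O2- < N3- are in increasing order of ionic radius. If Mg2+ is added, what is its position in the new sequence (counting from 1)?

All of these have 10 electrons (isoelectronic). With the same electron cloud, the ion with the most protons pulls it in tightest. Nuclear charges: Si4+ (Z=14), Al3+ (Z=13), Mg2+ (Z=12), F- (Z=9), O2- (Z=8), N3- (Z=7). Highest Z is smallest.
Putting Mg2+ in gives Si4+ < Al3+ < Mg2+ < F- < O2- < N3-; it lands at slot 3.

3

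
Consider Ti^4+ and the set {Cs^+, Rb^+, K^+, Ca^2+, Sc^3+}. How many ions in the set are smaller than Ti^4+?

0

Work out protons and electrons: Ti^4+ (Z=22, 18 e⁻), Sc^3+ (Z=21, 18 e⁻), Ca^2+ (Z=20, 18 e⁻), K^+ (Z=19, 18 e⁻), Rb^+ (Z=37, 36 e⁻), Cs^+ (Z=55, 54 e⁻). Ti^4+ < Sc^3+ (both 18 e⁻, Z=22>21); Sc^3+ < Ca^2+ (both 18 e⁻, Z=21>20); Ca^2+ < K^+ (isoelectronic, higher Z=20 is smaller); K^+ < Rb^+ (same group, period 4 vs 5); Rb^+ < Cs^+ (same group, 1 shell fewer).
Ordering all of them (including Ti^4+) by radius gives Ti^4+ < Sc^3+ < Ca^2+ < K^+ < Rb^+ < Cs^+. Count: 0.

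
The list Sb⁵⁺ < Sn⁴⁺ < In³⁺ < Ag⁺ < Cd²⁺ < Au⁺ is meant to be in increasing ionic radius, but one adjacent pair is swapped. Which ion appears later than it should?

Cd²⁺

Compare adjacent ions: they are isoelectronic (46 e⁻) and Cd has more protons than Ag (48 vs 47), making Cd²⁺ smaller — yet in this increasing list Ag⁺ sits before Cd²⁺. Nothing else is reversed, so Cd²⁺ should move one place to the left.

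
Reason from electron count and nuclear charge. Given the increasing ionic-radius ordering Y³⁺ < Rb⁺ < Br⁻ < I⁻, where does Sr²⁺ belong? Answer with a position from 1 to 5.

First list Z and electron count for each: Y³⁺: 36 e⁻, Z=39, Sr²⁺: 36 e⁻, Z=38, Rb⁺: 36 e⁻, Z=37, Br⁻: 36 e⁻, Z=35, I⁻: 54 e⁻, Z=53. Y³⁺ < Sr²⁺ (both 36 e⁻, Z=39>38); Sr²⁺ < Rb⁺ (both 36 e⁻, Z=38>37); Rb⁺ < Br⁻ (isoelectronic, higher Z=37 is smaller); Br⁻ < I⁻ (same group, period 4 vs 5).
The complete sequence is Y³⁺ < Sr²⁺ < Rb⁺ < Br⁻ < I⁻. Sr²⁺ sits at position 2.

2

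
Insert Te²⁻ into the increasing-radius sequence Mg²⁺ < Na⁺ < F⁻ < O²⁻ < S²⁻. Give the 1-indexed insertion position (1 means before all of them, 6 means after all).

First list Z and electron count for each: Mg²⁺: 10 e⁻, Z=12, Na⁺: 10 e⁻, Z=11, F⁻: 10 e⁻, Z=9, O²⁻: 10 e⁻, Z=8, S²⁻: 18 e⁻, Z=16, Te²⁻: 54 e⁻, Z=52. Mg²⁺ < Na⁺ (isoelectronic, higher Z=12 is smaller); Na⁺ < F⁻ (isoelectronic, higher Z=11 is smaller); F⁻ < O²⁻ (isoelectronic, higher Z=9 is smaller); O²⁻ < S²⁻ (same group, period 2 vs 3); S²⁻ < Te²⁻ (same group, 2 shells fewer).
Putting Te²⁻ in gives Mg²⁺ < Na⁺ < F⁻ < O²⁻ < S²⁻ < Te²⁻; it lands at slot 6.

6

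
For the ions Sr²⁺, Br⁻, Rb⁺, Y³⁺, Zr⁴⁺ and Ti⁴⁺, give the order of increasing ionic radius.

Electron counts and nuclear charges: Ti⁴⁺ has 18 e⁻ (Z=22), Zr⁴⁺ has 36 e⁻ (Z=40), Y³⁺ has 36 e⁻ (Z=39), Sr²⁺ has 36 e⁻ (Z=38), Rb⁺ has 36 e⁻ (Z=37), Br⁻ has 36 e⁻ (Z=35). Ti⁴⁺ < Zr⁴⁺ (same group, 1 shell fewer); Zr⁴⁺ < Y³⁺ (isoelectronic, higher Z=40 is smaller); Y³⁺ < Sr²⁺ (isoelectronic, higher Z=39 is smaller); Sr²⁺ < Rb⁺ (both 36 e⁻, Z=38>37); Rb⁺ < Br⁻ (isoelectronic, higher Z=37 is smaller).

Ti⁴⁺ < Zr⁴⁺ < Y³⁺ < Sr²⁺ < Rb⁺ < Br⁻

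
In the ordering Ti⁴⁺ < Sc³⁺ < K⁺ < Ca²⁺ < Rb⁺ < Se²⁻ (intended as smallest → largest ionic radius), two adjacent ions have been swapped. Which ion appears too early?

The pair K⁺, Ca²⁺ is the wrong way round — they are isoelectronic (18 e⁻) and Ca has more protons than K (20 vs 19), making Ca²⁺ smaller. All other adjacent pairs agree with periodic trends, so K⁺ is the misplaced ion.

K⁺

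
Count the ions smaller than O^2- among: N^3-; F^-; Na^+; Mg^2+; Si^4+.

4

These species are isoelectronic with 10 electrons. The only difference is the number of protons: Si^4+ (Z=14), Mg^2+ (Z=12), Na^+ (Z=11), F^- (Z=9), O^2- (Z=8), N^3- (Z=7). The strongest nuclear pull (Si^4+) gives the smallest ion.
Overall: Si^4+ < Mg^2+ < Na^+ < F^- < O^2- < N^3-. O^2- has 4 below it and 1 above. So 4 are smaller.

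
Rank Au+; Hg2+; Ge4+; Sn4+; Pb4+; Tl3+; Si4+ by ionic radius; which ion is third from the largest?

Tl3+

Electron counts and nuclear charges: Si4+ has 10 e⁻ (Z=14), Ge4+ has 28 e⁻ (Z=32), Sn4+ has 46 e⁻ (Z=50), Pb4+ has 78 e⁻ (Z=82), Tl3+ has 78 e⁻ (Z=81), Hg2+ has 78 e⁻ (Z=80), Au+ has 78 e⁻ (Z=79). Si4+ < Ge4+ (same group, period 3 vs 4); Ge4+ < Sn4+ (same group, 1 shell fewer); Sn4+ < Pb4+ (same group, 1 shell fewer); Pb4+ < Tl3+ (isoelectronic, higher Z=82 is smaller); Tl3+ < Hg2+ (isoelectronic, higher Z=81 is smaller); Hg2+ < Au+ (isoelectronic, higher Z=80 is smaller).
Ordering: Si4+ < Ge4+ < Sn4+ < Pb4+ < Tl3+ < Hg2+ < Au+. The third largest is Tl3+.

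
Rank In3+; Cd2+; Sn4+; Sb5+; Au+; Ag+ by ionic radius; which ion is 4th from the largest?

Tabulating Z and e⁻: Sb5+ (Z=51, 46 e⁻), Sn4+ (Z=50, 46 e⁻), In3+ (Z=49, 46 e⁻), Cd2+ (Z=48, 46 e⁻), Ag+ (Z=47, 46 e⁻), Au+ (Z=79, 78 e⁻). Sb5+ < Sn4+ (isoelectronic, higher Z=51 is smaller); Sn4+ < In3+ (both 46 e⁻, Z=50>49); In3+ < Cd2+ (both 46 e⁻, Z=49>48); Cd2+ < Ag+ (both 46 e⁻, Z=48>47); Ag+ < Au+ (same group, 1 shell fewer).
That gives Sb5+ < Sn4+ < In3+ < Cd2+ < Ag+ < Au+. From the largest end, number 4 is In3+.

In3+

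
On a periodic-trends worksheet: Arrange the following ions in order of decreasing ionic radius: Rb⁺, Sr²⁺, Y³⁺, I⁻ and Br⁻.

Electron counts and nuclear charges: Y³⁺: 36 e⁻, Z=39, Sr²⁺: 36 e⁻, Z=38, Rb⁺: 36 e⁻, Z=37, Br⁻: 36 e⁻, Z=35, I⁻: 54 e⁻, Z=53. Y³⁺ < Sr²⁺ (isoelectronic, higher Z=39 is smaller); Sr²⁺ < Rb⁺ (isoelectronic, higher Z=38 is smaller); Rb⁺ < Br⁻ (isoelectronic, higher Z=37 is smaller); Br⁻ < I⁻ (same group, period 4 vs 5).

I⁻ > Br⁻ > Rb⁺ > Sr²⁺ > Y³⁺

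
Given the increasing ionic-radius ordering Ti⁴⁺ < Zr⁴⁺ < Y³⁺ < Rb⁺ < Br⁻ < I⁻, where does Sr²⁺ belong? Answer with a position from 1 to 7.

4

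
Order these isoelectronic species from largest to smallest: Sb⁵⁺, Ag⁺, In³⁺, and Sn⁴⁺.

Each ion has 46 electrons. The ranking follows nuclear charge in reverse — greater Z gives a smaller radius. Sb⁵⁺ (Z=51), Sn⁴⁺ (Z=50), In³⁺ (Z=49), Ag⁺ (Z=47).

Ag⁺ > In³⁺ > Sn⁴⁺ > Sb⁵⁺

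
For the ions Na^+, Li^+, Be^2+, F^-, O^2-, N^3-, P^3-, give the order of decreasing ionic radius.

Tabulating Z and e⁻: Be^2+ (Z=4, 2 e⁻), Li^+ (Z=3, 2 e⁻), Na^+ (Z=11, 10 e⁻), F^- (Z=9, 10 e⁻), O^2- (Z=8, 10 e⁻), N^3- (Z=7, 10 e⁻), P^3- (Z=15, 18 e⁻). Be^2+ < Li^+ (isoelectronic, higher Z=4 is smaller); Li^+ < Na^+ (same group, 1 shell fewer); Na^+ < F^- (both 10 e⁻, Z=11>9); F^- < O^2- (both 10 e⁻, Z=9>8); O^2- < N^3- (isoelectronic, higher Z=8 is smaller); N^3- < P^3- (same group, 1 shell fewer).

P^3- > N^3- > O^2- > F^- > Na^+ > Li^+ > Be^2+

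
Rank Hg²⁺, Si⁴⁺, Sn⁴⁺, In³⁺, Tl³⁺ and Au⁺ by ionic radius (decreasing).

Au⁺ > Hg²⁺ > Tl³⁺ > In³⁺ > Sn⁴⁺ > Si⁴⁺

Tabulating Z and e⁻: Si⁴⁺ (Z=14, 10 e⁻), Sn⁴⁺ (Z=50, 46 e⁻), In³⁺ (Z=49, 46 e⁻), Tl³⁺ (Z=81, 78 e⁻), Hg²⁺ (Z=80, 78 e⁻), Au⁺ (Z=79, 78 e⁻). Si⁴⁺ < Sn⁴⁺ (same group, 2 shells fewer); Sn⁴⁺ < In³⁺ (isoelectronic, higher Z=50 is smaller); In³⁺ < Tl³⁺ (same group, period 5 vs 6); Tl³⁺ < Hg²⁺ (isoelectronic, higher Z=81 is smaller); Hg²⁺ < Au⁺ (both 78 e⁻, Z=80>79).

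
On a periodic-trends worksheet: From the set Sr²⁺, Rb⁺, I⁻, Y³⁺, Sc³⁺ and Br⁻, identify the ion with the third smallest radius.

Sc³⁺ has 18 e⁻ (Z=21), Y³⁺ has 36 e⁻ (Z=39), Sr²⁺ has 36 e⁻ (Z=38), Rb⁺ has 36 e⁻ (Z=37), Br⁻ has 36 e⁻ (Z=35), I⁻ has 54 e⁻ (Z=53). Sc³⁺ < Y³⁺ (same group, 1 shell fewer); Y³⁺ < Sr²⁺ (both 36 e⁻, Z=39>38); Sr²⁺ < Rb⁺ (isoelectronic, higher Z=38 is smaller); Rb⁺ < Br⁻ (isoelectronic, higher Z=37 is smaller); Br⁻ < I⁻ (same group, 1 shell fewer).
Full ascending order: Sc³⁺ < Y³⁺ < Sr²⁺ < Rb⁺ < Br⁻ < I⁻. Counting from the smallest, position 3 is Sr²⁺.

Sr²⁺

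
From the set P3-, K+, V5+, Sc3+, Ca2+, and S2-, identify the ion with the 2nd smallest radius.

All of these have 18 electrons (isoelectronic). With the same electron cloud, the ion with the most protons pulls it in tightest. Nuclear charges: V5+ (Z=23), Sc3+ (Z=21), Ca2+ (Z=20), K+ (Z=19), S2- (Z=16), P3- (Z=15). Highest Z is smallest.
Ordering: V5+ < Sc3+ < Ca2+ < K+ < S2- < P3-. The 2nd smallest is Sc3+.

Sc3+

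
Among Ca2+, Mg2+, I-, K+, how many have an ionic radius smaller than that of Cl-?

3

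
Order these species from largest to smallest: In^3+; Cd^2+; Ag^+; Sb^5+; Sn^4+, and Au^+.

Au^+ > Ag^+ > Cd^2+ > In^3+ > Sn^4+ > Sb^5+

Work out protons and electrons: Sb^5+: 46 e⁻, Z=51, Sn^4+: 46 e⁻, Z=50, In^3+: 46 e⁻, Z=49, Cd^2+: 46 e⁻, Z=48, Ag^+: 46 e⁻, Z=47, Au^+: 78 e⁻, Z=79. Sb^5+ < Sn^4+ (isoelectronic, higher Z=51 is smaller); Sn^4+ < In^3+ (isoelectronic, higher Z=50 is smaller); In^3+ < Cd^2+ (both 46 e⁻, Z=49>48); Cd^2+ < Ag^+ (both 46 e⁻, Z=48>47); Ag^+ < Au^+ (same group, period 5 vs 6).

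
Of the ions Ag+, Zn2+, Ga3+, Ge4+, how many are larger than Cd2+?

1

Electron counts and nuclear charges: Ge4+ has 28 e⁻ (Z=32), Ga3+ has 28 e⁻ (Z=31), Zn2+ has 28 e⁻ (Z=30), Cd2+ has 46 e⁻ (Z=48), Ag+ has 46 e⁻ (Z=47). Ge4+ < Ga3+ (both 28 e⁻, Z=32>31); Ga3+ < Zn2+ (both 28 e⁻, Z=31>30); Zn2+ < Cd2+ (same group, 1 shell fewer); Cd2+ < Ag+ (both 46 e⁻, Z=48>47).
Ordering all of them (including Cd2+) by radius gives Ge4+ < Ga3+ < Zn2+ < Cd2+ < Ag+. That's 1.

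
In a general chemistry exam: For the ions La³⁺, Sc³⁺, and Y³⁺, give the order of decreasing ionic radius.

These ions sit in one column with identical charge. Each step down the periodic table adds a principal shell, increasing the radius.

La³⁺ > Y³⁺ > Sc³⁺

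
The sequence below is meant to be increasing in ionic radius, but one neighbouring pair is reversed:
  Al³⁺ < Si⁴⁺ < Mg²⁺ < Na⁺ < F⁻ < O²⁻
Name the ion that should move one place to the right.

Scanning neighbour by neighbour, only Al³⁺/Si⁴⁺ violates a trend: they are isoelectronic (10 e⁻) and Si has more protons than Al (14 vs 13), making Si⁴⁺ smaller. That makes Al³⁺ the one sitting a position early relative to where it belongs.

Al³⁺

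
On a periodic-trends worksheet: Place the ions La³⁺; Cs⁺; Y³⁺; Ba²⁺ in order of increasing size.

Y³⁺ < La³⁺ < Ba²⁺ < Cs⁺

Tabulating Z and e⁻: Y³⁺ (Z=39, 36 e⁻), La³⁺ (Z=57, 54 e⁻), Ba²⁺ (Z=56, 54 e⁻), Cs⁺ (Z=55, 54 e⁻). Y³⁺ < La³⁺ (same group, period 5 vs 6); La³⁺ < Ba²⁺ (both 54 e⁻, Z=57>56); Ba²⁺ < Cs⁺ (both 54 e⁻, Z=56>55).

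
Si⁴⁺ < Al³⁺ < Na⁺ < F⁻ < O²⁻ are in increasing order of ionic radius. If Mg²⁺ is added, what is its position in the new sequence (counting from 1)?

Each ion has 10 electrons. The ranking follows nuclear charge in reverse — greater Z gives a smaller radius. Si⁴⁺ (Z=14), Al³⁺ (Z=13), Mg²⁺ (Z=12), Na⁺ (Z=11), F⁻ (Z=9), O²⁻ (Z=8).
The complete sequence is Si⁴⁺ < Al³⁺ < Mg²⁺ < Na⁺ < F⁻ < O²⁻. Mg²⁺ sits at position 3.

3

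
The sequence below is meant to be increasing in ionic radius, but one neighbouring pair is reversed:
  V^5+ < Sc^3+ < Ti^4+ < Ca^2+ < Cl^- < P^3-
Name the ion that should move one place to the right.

Compare adjacent ions: they are isoelectronic (18 e⁻) and Ti has more protons than Sc (22 vs 21), making Ti^4+ smaller — yet in this increasing list Sc^3+ sits before Ti^4+. Nothing else is reversed, so Sc^3+ should move one place to the right.

Sc^3+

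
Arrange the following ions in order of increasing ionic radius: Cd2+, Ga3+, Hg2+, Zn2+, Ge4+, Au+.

Ge4+ < Ga3+ < Zn2+ < Cd2+ < Hg2+ < Au+

Electron counts and nuclear charges: Ge4+ (Z=32, 28 e⁻), Ga3+ (Z=31, 28 e⁻), Zn2+ (Z=30, 28 e⁻), Cd2+ (Z=48, 46 e⁻), Hg2+ (Z=80, 78 e⁻), Au+ (Z=79, 78 e⁻). Ge4+ < Ga3+ (both 28 e⁻, Z=32>31); Ga3+ < Zn2+ (both 28 e⁻, Z=31>30); Zn2+ < Cd2+ (same group, 1 shell fewer); Cd2+ < Hg2+ (same group, 1 shell fewer); Hg2+ < Au+ (both 78 e⁻, Z=80>79).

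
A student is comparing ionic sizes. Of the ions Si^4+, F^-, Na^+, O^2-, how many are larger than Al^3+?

All of these have 10 electrons (isoelectronic). With the same electron cloud, the ion with the most protons pulls it in tightest. Nuclear charges: Si^4+ (Z=14), Al^3+ (Z=13), Na^+ (Z=11), F^- (Z=9), O^2- (Z=8). Highest Z is smallest.
Placing each against Al^3+: smaller — Si^4+; larger — Na^+, F^-, O^2-. Count: 3.

3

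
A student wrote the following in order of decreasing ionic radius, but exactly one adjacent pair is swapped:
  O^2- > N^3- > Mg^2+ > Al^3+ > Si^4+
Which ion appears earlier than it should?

O^2-

Check each adjacent pair. O^2- and N^3- are reversed: O^2- and N^3- share 10 electrons; the higher nuclear charge on O (Z=8) contracts it more, so O^2- < N^3-. No other neighbouring pair contradicts the periodic trends, so O^2- is the ion listed too early.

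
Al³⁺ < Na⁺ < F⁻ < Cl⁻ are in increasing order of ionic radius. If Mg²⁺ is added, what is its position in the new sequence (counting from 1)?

Work out protons and electrons: Al³⁺ (Z=13, 10 e⁻), Mg²⁺ (Z=12, 10 e⁻), Na⁺ (Z=11, 10 e⁻), F⁻ (Z=9, 10 e⁻), Cl⁻ (Z=17, 18 e⁻). Al³⁺ < Mg²⁺ (isoelectronic, higher Z=13 is smaller); Mg²⁺ < Na⁺ (both 10 e⁻, Z=12>11); Na⁺ < F⁻ (isoelectronic, higher Z=11 is smaller); F⁻ < Cl⁻ (same group, period 2 vs 3).
Putting Mg²⁺ in gives Al³⁺ < Mg²⁺ < Na⁺ < F⁻ < Cl⁻; it lands at slot 2.

2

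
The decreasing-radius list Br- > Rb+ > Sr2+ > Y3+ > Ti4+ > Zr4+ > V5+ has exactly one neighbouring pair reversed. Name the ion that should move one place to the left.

The pair Ti4+, Zr4+ is the wrong way round — same group and charge — period 4 sits above period 5, so Ti4+ is smaller. All other adjacent pairs agree with periodic trends, so Zr4+ is the misplaced ion.

Zr4+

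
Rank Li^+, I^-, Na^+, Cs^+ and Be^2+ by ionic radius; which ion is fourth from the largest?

Li^+

First list Z and electron count for each: Be^2+ has 2 e⁻ (Z=4), Li^+ has 2 e⁻ (Z=3), Na^+ has 10 e⁻ (Z=11), Cs^+ has 54 e⁻ (Z=55), I^- has 54 e⁻ (Z=53). Be^2+ < Li^+ (isoelectronic, higher Z=4 is smaller); Li^+ < Na^+ (same group, period 2 vs 3); Na^+ < Cs^+ (same group, 3 shells fewer); Cs^+ < I^- (isoelectronic, higher Z=55 is smaller).
That gives Be^2+ < Li^+ < Na^+ < Cs^+ < I^-. From the largest end, number 4 is Li^+.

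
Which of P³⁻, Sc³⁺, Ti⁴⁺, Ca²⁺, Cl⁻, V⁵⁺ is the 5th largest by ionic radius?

Ti⁴⁺

These species are isoelectronic with 18 electrons. The only difference is the number of protons: V⁵⁺ (Z=23), Ti⁴⁺ (Z=22), Sc³⁺ (Z=21), Ca²⁺ (Z=20), Cl⁻ (Z=17), P³⁻ (Z=15). The strongest nuclear pull (V⁵⁺) gives the smallest ion.
Ordering: V⁵⁺ < Ti⁴⁺ < Sc³⁺ < Ca²⁺ < Cl⁻ < P³⁻. The 5th largest is Ti⁴⁺.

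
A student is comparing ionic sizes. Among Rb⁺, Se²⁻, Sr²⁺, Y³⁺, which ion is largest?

Each ion has 36 electrons. The ranking follows nuclear charge in reverse — greater Z gives a smaller radius. Y³⁺ (Z=39), Sr²⁺ (Z=38), Rb⁺ (Z=37), Se²⁻ (Z=34).

Se²⁻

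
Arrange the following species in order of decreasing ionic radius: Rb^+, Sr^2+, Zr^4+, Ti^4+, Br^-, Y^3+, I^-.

I^- > Br^- > Rb^+ > Sr^2+ > Y^3+ > Zr^4+ > Ti^4+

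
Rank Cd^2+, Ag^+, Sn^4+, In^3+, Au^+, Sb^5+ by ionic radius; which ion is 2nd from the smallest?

Tabulating Z and e⁻: Sb^5+: 46 e⁻, Z=51, Sn^4+: 46 e⁻, Z=50, In^3+: 46 e⁻, Z=49, Cd^2+: 46 e⁻, Z=48, Ag^+: 46 e⁻, Z=47, Au^+: 78 e⁻, Z=79. Sb^5+ < Sn^4+ (isoelectronic, higher Z=51 is smaller); Sn^4+ < In^3+ (both 46 e⁻, Z=50>49); In^3+ < Cd^2+ (isoelectronic, higher Z=49 is smaller); Cd^2+ < Ag^+ (isoelectronic, higher Z=48 is smaller); Ag^+ < Au^+ (same group, 1 shell fewer).
So the order is Sb^5+ < Sn^4+ < In^3+ < Cd^2+ < Ag^+ < Au^+; the 2nd-smallest ion is Sn^4+.

Sn^4+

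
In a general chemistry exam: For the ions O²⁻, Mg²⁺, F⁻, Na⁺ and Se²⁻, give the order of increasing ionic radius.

Mg²⁺ < Na⁺ < F⁻ < O²⁻ < Se²⁻

Electron counts and nuclear charges: Mg²⁺ has 10 e⁻ (Z=12), Na⁺ has 10 e⁻ (Z=11), F⁻ has 10 e⁻ (Z=9), O²⁻ has 10 e⁻ (Z=8), Se²⁻ has 36 e⁻ (Z=34). Mg²⁺ < Na⁺ (isoelectronic, higher Z=12 is smaller); Na⁺ < F⁻ (both 10 e⁻, Z=11>9); F⁻ < O²⁻ (both 10 e⁻, Z=9>8); O²⁻ < Se²⁻ (same group, 2 shells fewer).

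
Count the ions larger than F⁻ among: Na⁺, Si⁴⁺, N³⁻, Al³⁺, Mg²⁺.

1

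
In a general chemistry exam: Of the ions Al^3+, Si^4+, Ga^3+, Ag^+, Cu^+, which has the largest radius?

Tabulating Z and e⁻: Si^4+ has 10 e⁻ (Z=14), Al^3+ has 10 e⁻ (Z=13), Ga^3+ has 28 e⁻ (Z=31), Cu^+ has 28 e⁻ (Z=29), Ag^+ has 46 e⁻ (Z=47). Si^4+ < Al^3+ (isoelectronic, higher Z=14 is smaller); Al^3+ < Ga^3+ (same group, 1 shell fewer); Ga^3+ < Cu^+ (isoelectronic, higher Z=31 is smaller); Cu^+ < Ag^+ (same group, period 4 vs 5).

Ag^+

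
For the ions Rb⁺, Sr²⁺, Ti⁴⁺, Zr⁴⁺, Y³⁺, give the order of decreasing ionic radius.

Rb⁺ > Sr²⁺ > Y³⁺ > Zr⁴⁺ > Ti⁴⁺

Electron counts and nuclear charges: Ti⁴⁺: 18 e⁻, Z=22, Zr⁴⁺: 36 e⁻, Z=40, Y³⁺: 36 e⁻, Z=39, Sr²⁺: 36 e⁻, Z=38, Rb⁺: 36 e⁻, Z=37. Ti⁴⁺ < Zr⁴⁺ (same group, 1 shell fewer); Zr⁴⁺ < Y³⁺ (isoelectronic, higher Z=40 is smaller); Y³⁺ < Sr²⁺ (both 36 e⁻, Z=39>38); Sr²⁺ < Rb⁺ (isoelectronic, higher Z=38 is smaller).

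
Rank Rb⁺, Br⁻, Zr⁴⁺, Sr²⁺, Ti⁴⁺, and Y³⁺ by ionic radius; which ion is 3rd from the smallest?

Y³⁺

Electron counts and nuclear charges: Ti⁴⁺: 18 e⁻, Z=22, Zr⁴⁺: 36 e⁻, Z=40, Y³⁺: 36 e⁻, Z=39, Sr²⁺: 36 e⁻, Z=38, Rb⁺: 36 e⁻, Z=37, Br⁻: 36 e⁻, Z=35. Ti⁴⁺ < Zr⁴⁺ (same group, period 4 vs 5); Zr⁴⁺ < Y³⁺ (isoelectronic, higher Z=40 is smaller); Y³⁺ < Sr²⁺ (both 36 e⁻, Z=39>38); Sr²⁺ < Rb⁺ (both 36 e⁻, Z=38>37); Rb⁺ < Br⁻ (isoelectronic, higher Z=37 is smaller).
So the order is Ti⁴⁺ < Zr⁴⁺ < Y³⁺ < Sr²⁺ < Rb⁺ < Br⁻; the 3rd-smallest ion is Y³⁺.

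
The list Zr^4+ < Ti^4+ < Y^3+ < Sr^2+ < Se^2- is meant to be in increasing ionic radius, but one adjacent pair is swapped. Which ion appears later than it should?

Compare adjacent ions: both in group 4 with the same charge; Ti^4+ (period 4) has the smaller radius — yet in this increasing list Zr^4+ sits before Ti^4+. Nothing else is reversed, so Ti^4+ should move one place to the left.

Ti^4+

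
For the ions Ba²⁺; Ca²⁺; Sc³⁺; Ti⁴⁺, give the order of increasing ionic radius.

Ti⁴⁺ < Sc³⁺ < Ca²⁺ < Ba²⁺

Work out protons and electrons: Ti⁴⁺ has 18 e⁻ (Z=22), Sc³⁺ has 18 e⁻ (Z=21), Ca²⁺ has 18 e⁻ (Z=20), Ba²⁺ has 54 e⁻ (Z=56). Ti⁴⁺ < Sc³⁺ (both 18 e⁻, Z=22>21); Sc³⁺ < Ca²⁺ (both 18 e⁻, Z=21>20); Ca²⁺ < Ba²⁺ (same group, 2 shells fewer).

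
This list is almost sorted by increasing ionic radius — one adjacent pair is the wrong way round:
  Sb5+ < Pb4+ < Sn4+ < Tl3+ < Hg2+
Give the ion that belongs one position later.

Pb4+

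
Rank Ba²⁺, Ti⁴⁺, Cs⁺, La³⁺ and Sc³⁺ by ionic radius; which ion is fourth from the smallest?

Ba²⁺

Work out protons and electrons: Ti⁴⁺ has 18 e⁻ (Z=22), Sc³⁺ has 18 e⁻ (Z=21), La³⁺ has 54 e⁻ (Z=57), Ba²⁺ has 54 e⁻ (Z=56), Cs⁺ has 54 e⁻ (Z=55). Ti⁴⁺ < Sc³⁺ (both 18 e⁻, Z=22>21); Sc³⁺ < La³⁺ (same group, 2 shells fewer); La³⁺ < Ba²⁺ (isoelectronic, higher Z=57 is smaller); Ba²⁺ < Cs⁺ (both 54 e⁻, Z=56>55).
Full ascending order: Ti⁴⁺ < Sc³⁺ < La³⁺ < Ba²⁺ < Cs⁺. Counting from the smallest, position 4 is Ba²⁺.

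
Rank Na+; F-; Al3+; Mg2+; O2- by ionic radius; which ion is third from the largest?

Na+

Isoelectronic series (10 e⁻ each). Size is set by nuclear charge: more protons means a smaller ion. Al3+ (Z=13), Mg2+ (Z=12), Na+ (Z=11), F- (Z=9), O2- (Z=8).
That gives Al3+ < Mg2+ < Na+ < F- < O2-. From the largest end, number 3 is Na+.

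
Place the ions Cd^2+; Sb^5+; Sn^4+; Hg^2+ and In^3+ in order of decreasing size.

Hg^2+ > Cd^2+ > In^3+ > Sn^4+ > Sb^5+

Tabulating Z and e⁻: Sb^5+ has 46 e⁻ (Z=51), Sn^4+ has 46 e⁻ (Z=50), In^3+ has 46 e⁻ (Z=49), Cd^2+ has 46 e⁻ (Z=48), Hg^2+ has 78 e⁻ (Z=80). Sb^5+ < Sn^4+ (isoelectronic, higher Z=51 is smaller); Sn^4+ < In^3+ (isoelectronic, higher Z=50 is smaller); In^3+ < Cd^2+ (isoelectronic, higher Z=49 is smaller); Cd^2+ < Hg^2+ (same group, period 5 vs 6).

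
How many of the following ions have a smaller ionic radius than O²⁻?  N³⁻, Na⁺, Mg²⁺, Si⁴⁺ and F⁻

4

Each ion has 10 electrons. The ranking follows nuclear charge in reverse — greater Z gives a smaller radius. Si⁴⁺ (Z=14), Mg²⁺ (Z=12), Na⁺ (Z=11), F⁻ (Z=9), O²⁻ (Z=8), N³⁻ (Z=7).
Overall: Si⁴⁺ < Mg²⁺ < Na⁺ < F⁻ < O²⁻ < N³⁻. O²⁻ has 4 below it and 1 above. So 4 are smaller.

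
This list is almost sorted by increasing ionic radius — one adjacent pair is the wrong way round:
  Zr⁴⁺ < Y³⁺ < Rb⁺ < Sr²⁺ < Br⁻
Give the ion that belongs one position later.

Rb⁺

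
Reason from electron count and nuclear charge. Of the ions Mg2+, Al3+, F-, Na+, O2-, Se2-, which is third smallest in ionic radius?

Na+

Al3+ has 10 e⁻ (Z=13), Mg2+ has 10 e⁻ (Z=12), Na+ has 10 e⁻ (Z=11), F- has 10 e⁻ (Z=9), O2- has 10 e⁻ (Z=8), Se2- has 36 e⁻ (Z=34). Al3+ < Mg2+ (both 10 e⁻, Z=13>12); Mg2+ < Na+ (both 10 e⁻, Z=12>11); Na+ < F- (isoelectronic, higher Z=11 is smaller); F- < O2- (isoelectronic, higher Z=9 is smaller); O2- < Se2- (same group, period 2 vs 4).
Full ascending order: Al3+ < Mg2+ < Na+ < F- < O2- < Se2-. Counting from the smallest, position 3 is Na+.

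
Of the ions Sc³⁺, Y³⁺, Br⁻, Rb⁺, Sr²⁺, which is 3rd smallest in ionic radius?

Electron counts and nuclear charges: Sc³⁺: 18 e⁻, Z=21, Y³⁺: 36 e⁻, Z=39, Sr²⁺: 36 e⁻, Z=38, Rb⁺: 36 e⁻, Z=37, Br⁻: 36 e⁻, Z=35. Sc³⁺ < Y³⁺ (same group, 1 shell fewer); Y³⁺ < Sr²⁺ (isoelectronic, higher Z=39 is smaller); Sr²⁺ < Rb⁺ (isoelectronic, higher Z=38 is smaller); Rb⁺ < Br⁻ (both 36 e⁻, Z=37>35).
So the order is Sc³⁺ < Y³⁺ < Sr²⁺ < Rb⁺ < Br⁻; the 3rd-smallest ion is Sr²⁺.

Sr²⁺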